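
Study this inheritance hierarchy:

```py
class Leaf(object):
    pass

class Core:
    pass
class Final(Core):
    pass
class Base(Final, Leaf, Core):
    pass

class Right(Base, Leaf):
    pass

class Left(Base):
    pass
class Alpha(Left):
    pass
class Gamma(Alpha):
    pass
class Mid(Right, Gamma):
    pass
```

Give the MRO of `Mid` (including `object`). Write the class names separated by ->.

L[Mid] = Mid + merge(L[Right], L[Gamma], [Right Gamma])
  take Right:  [Right Base Final Leaf Core object] + [Gamma Alpha Left Base Final Leaf Core object] + [Right Gamma]
  take Gamma:  [Base Final Leaf Core object] + [Gamma Alpha Left Base Final Leaf Core object] + [Gamma]
  take Alpha:  [Base Final Leaf Core object] + [Alpha Left Base Final Leaf Core object]
  take Left:  [Base Final Leaf Core object] + [Left Base Final Leaf Core object]
  take Base:  [Base Final Leaf Core object] + [Base Final Leaf Core object]
  take Final:  [Final Leaf Core object] + [Final Leaf Core object]
  take Leaf:  [Leaf Core object] + [Leaf Core object]
  take Core:  [Core object] + [Core object]
  take object:  [object] + [object]

Mid -> Right -> Gamma -> Alpha -> Left -> Base -> Final -> Leaf -> Core -> object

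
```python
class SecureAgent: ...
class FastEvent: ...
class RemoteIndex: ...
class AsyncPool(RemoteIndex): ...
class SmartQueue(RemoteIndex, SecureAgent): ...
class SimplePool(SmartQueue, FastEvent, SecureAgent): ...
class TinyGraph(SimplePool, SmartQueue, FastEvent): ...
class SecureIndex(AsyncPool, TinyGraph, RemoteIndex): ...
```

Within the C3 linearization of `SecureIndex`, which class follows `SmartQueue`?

L[SecureIndex] = SecureIndex + merge(L[AsyncPool], L[TinyGraph], L[RemoteIndex], [AsyncPool TinyGraph RemoteIndex])
  take AsyncPool:  [AsyncPool RemoteIndex object] + [TinyGraph SimplePool SmartQueue RemoteIndex FastEvent SecureAgent object] + [RemoteIndex object] + [AsyncPool TinyGraph RemoteIndex]
  take TinyGraph:  [RemoteIndex object] + [TinyGraph SimplePool SmartQueue RemoteIndex FastEvent SecureAgent object] + [RemoteIndex object] + [TinyGraph RemoteIndex]
  take SimplePool:  [RemoteIndex object] + [SimplePool SmartQueue RemoteIndex FastEvent SecureAgent object] + [RemoteIndex object] + [RemoteIndex]
  take SmartQueue:  [RemoteIndex object] + [SmartQueue RemoteIndex FastEvent SecureAgent object] + [RemoteIndex object] + [RemoteIndex]
  take RemoteIndex:  [RemoteIndex object] + [RemoteIndex FastEvent SecureAgent object] + [RemoteIndex object] + [RemoteIndex]
  take FastEvent:  [object] + [FastEvent SecureAgent object] + [object]
  take SecureAgent:  [object] + [SecureAgent object] + [object]
  take object:  [object] + [object] + [object]
MRO: SecureIndex AsyncPool TinyGraph SimplePool SmartQueue RemoteIndex FastEvent SecureAgent object
SmartQueue is at position 4; next is RemoteIndex.

RemoteIndex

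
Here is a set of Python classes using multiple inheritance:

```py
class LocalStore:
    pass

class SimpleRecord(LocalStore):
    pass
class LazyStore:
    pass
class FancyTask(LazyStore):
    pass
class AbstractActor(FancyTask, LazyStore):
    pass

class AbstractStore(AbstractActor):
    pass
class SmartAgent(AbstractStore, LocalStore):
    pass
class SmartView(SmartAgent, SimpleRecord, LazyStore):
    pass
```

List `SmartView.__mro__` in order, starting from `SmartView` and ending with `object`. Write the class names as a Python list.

[SmartView, SmartAgent, AbstractStore, AbstractActor, FancyTask, SimpleRecord, LazyStore, LocalStore, object]

L[SmartView] = SmartView + merge(L[SmartAgent], L[SimpleRecord], L[LazyStore], [SmartAgent SimpleRecord LazyStore])
  take SmartAgent:  [SmartAgent AbstractStore AbstractActor FancyTask LazyStore LocalStore object] + [SimpleRecord LocalStore object] + [LazyStore object] + [SmartAgent SimpleRecord LazyStore]
  take AbstractStore:  [AbstractStore AbstractActor FancyTask LazyStore LocalStore object] + [SimpleRecord LocalStore object] + [LazyStore object] + [SimpleRecord LazyStore]
  take AbstractActor:  [AbstractActor FancyTask LazyStore LocalStore object] + [SimpleRecord LocalStore object] + [LazyStore object] + [SimpleRecord LazyStore]
  take FancyTask:  [FancyTask LazyStore LocalStore object] + [SimpleRecord LocalStore object] + [LazyStore object] + [SimpleRecord LazyStore]
  take SimpleRecord:  [LazyStore LocalStore object] + [SimpleRecord LocalStore object] + [LazyStore object] + [SimpleRecord LazyStore]
  take LazyStore:  [LazyStore LocalStore object] + [LocalStore object] + [LazyStore object] + [LazyStore]
  take LocalStore:  [LocalStore object] + [LocalStore object] + [object]
  take object:  [object] + [object] + [object]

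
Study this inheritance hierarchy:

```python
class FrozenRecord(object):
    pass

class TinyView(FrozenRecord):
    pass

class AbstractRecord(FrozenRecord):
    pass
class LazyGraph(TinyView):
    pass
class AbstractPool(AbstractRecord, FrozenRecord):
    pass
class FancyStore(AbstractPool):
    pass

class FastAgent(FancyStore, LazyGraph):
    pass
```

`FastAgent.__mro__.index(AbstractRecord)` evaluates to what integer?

3

L[FastAgent] = FastAgent + merge(L[FancyStore], L[LazyGraph], [FancyStore LazyGraph])
  take FancyStore:  [FancyStore AbstractPool AbstractRecord FrozenRecord object] + [LazyGraph TinyView FrozenRecord object] + [FancyStore LazyGraph]
  take AbstractPool:  [AbstractPool AbstractRecord FrozenRecord object] + [LazyGraph TinyView FrozenRecord object] + [LazyGraph]
  take AbstractRecord:  [AbstractRecord FrozenRecord object] + [LazyGraph TinyView FrozenRecord object] + [LazyGraph]
  take LazyGraph:  [FrozenRecord object] + [LazyGraph TinyView FrozenRecord object] + [LazyGraph]
  take TinyView:  [FrozenRecord object] + [TinyView FrozenRecord object]
  take FrozenRecord:  [FrozenRecord object] + [FrozenRecord object]
  take object:  [object] + [object]
MRO: FastAgent FancyStore AbstractPool AbstractRecord LazyGraph TinyView FrozenRecord object
AbstractRecord sits at index 3.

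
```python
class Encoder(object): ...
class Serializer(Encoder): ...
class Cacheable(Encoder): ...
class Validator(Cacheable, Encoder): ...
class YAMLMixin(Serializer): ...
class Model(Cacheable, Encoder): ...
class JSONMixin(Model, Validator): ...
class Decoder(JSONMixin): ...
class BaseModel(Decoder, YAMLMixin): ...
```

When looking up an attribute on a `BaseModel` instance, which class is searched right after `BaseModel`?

Decoder

L[BaseModel] = BaseModel + merge(L[Decoder], L[YAMLMixin], [Decoder YAMLMixin])
  take Decoder:  [Decoder JSONMixin Model Validator Cacheable Encoder object] + [YAMLMixin Serializer Encoder object] + [Decoder YAMLMixin]
  take JSONMixin:  [JSONMixin Model Validator Cacheable Encoder object] + [YAMLMixin Serializer Encoder object] + [YAMLMixin]
  take Model:  [Model Validator Cacheable Encoder object] + [YAMLMixin Serializer Encoder object] + [YAMLMixin]
  take Validator:  [Validator Cacheable Encoder object] + [YAMLMixin Serializer Encoder object] + [YAMLMixin]
  take Cacheable:  [Cacheable Encoder object] + [YAMLMixin Serializer Encoder object] + [YAMLMixin]
  take YAMLMixin:  [Encoder object] + [YAMLMixin Serializer Encoder object] + [YAMLMixin]
  take Serializer:  [Encoder object] + [Serializer Encoder object]
  take Encoder:  [Encoder object] + [Encoder object]
  take object:  [object] + [object]
MRO: BaseModel Decoder JSONMixin Model Validator Cacheable YAMLMixin Serializer Encoder object
BaseModel is at position 0; next is Decoder.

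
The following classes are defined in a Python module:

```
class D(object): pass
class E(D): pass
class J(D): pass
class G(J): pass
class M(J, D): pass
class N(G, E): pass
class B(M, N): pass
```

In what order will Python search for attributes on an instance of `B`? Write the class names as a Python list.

[B, M, N, G, J, E, D, object]

L[B] = B + merge(L[M], L[N], [M N])
  take M:  [M J D object] + [N G J E D object] + [M N]
  take N:  [J D object] + [N G J E D object] + [N]
  take G:  [J D object] + [G J E D object]
  take J:  [J D object] + [J E D object]
  take E:  [D object] + [E D object]
  take D:  [D object] + [D object]
  take object:  [object] + [object]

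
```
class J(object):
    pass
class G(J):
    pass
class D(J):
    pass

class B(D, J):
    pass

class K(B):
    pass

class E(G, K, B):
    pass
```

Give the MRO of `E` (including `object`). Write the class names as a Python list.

[E, G, K, B, D, J, object]

L[E] = E + merge(L[G], L[K], L[B], [G K B])
  take G:  [G J object] + [K B D J object] + [B D J object] + [G K B]
  take K:  [J object] + [K B D J object] + [B D J object] + [K B]
  take B:  [J object] + [B D J object] + [B D J object] + [B]
  take D:  [J object] + [D J object] + [D J object]
  take J:  [J object] + [J object] + [J object]
  take object:  [object] + [object] + [object]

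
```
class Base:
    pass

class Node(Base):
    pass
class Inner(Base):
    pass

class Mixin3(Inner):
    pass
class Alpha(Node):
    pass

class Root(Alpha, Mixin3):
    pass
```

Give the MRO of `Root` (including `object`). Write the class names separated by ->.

Root -> Alpha -> Node -> Mixin3 -> Inner -> Base -> object

L[Root] = Root + merge(L[Alpha], L[Mixin3], [Alpha Mixin3])
  take Alpha:  [Alpha Node Base object] + [Mixin3 Inner Base object] + [Alpha Mixin3]
  take Node:  [Node Base object] + [Mixin3 Inner Base object] + [Mixin3]
  take Mixin3:  [Base object] + [Mixin3 Inner Base object] + [Mixin3]
  take Inner:  [Base object] + [Inner Base object]
  take Base:  [Base object] + [Base object]
  take object:  [object] + [object]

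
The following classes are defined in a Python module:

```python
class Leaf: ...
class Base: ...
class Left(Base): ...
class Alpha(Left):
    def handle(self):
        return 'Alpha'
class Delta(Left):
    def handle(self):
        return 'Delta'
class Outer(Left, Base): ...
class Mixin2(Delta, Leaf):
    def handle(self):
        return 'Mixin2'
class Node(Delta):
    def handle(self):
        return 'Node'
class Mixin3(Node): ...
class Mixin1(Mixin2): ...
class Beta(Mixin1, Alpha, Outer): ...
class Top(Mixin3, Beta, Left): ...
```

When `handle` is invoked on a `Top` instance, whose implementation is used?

L[Top] = Top + merge(L[Mixin3], L[Beta], L[Left], [Mixin3 Beta Left])
  take Mixin3:  [Mixin3 Node Delta Left Base object] + [Beta Mixin1 Mixin2 Delta Alpha Outer Left Base Leaf object] + [Left Base object] + [Mixin3 Beta Left]
  take Node:  [Node Delta Left Base object] + [Beta Mixin1 Mixin2 Delta Alpha Outer Left Base Leaf object] + [Left Base object] + [Beta Left]
  take Beta:  [Delta Left Base object] + [Beta Mixin1 Mixin2 Delta Alpha Outer Left Base Leaf object] + [Left Base object] + [Beta Left]
  take Mixin1:  [Delta Left Base object] + [Mixin1 Mixin2 Delta Alpha Outer Left Base Leaf object] + [Left Base object] + [Left]
  take Mixin2:  [Delta Left Base object] + [Mixin2 Delta Alpha Outer Left Base Leaf object] + [Left Base object] + [Left]
  take Delta:  [Delta Left Base object] + [Delta Alpha Outer Left Base Leaf object] + [Left Base object] + [Left]
  take Alpha:  [Left Base object] + [Alpha Outer Left Base Leaf object] + [Left Base object] + [Left]
  take Outer:  [Left Base object] + [Outer Left Base Leaf object] + [Left Base object] + [Left]
  take Left:  [Left Base object] + [Left Base Leaf object] + [Left Base object] + [Left]
  take Base:  [Base object] + [Base Leaf object] + [Base object]
  take Leaf:  [object] + [Leaf object] + [object]
  take object:  [object] + [object] + [object]
MRO: Top Mixin3 Node Beta Mixin1 Mixin2 Delta Alpha Outer Left Base Leaf object
handle is defined in: Alpha, Delta, Mixin2, Node. First along the MRO is Node.

Node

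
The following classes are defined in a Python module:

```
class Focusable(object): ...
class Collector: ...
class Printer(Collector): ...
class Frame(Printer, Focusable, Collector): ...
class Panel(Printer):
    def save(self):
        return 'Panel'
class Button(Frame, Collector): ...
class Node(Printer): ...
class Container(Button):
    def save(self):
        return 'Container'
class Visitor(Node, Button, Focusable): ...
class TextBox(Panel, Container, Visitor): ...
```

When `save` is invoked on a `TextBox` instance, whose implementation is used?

L[TextBox] = TextBox + merge(L[Panel], L[Container], L[Visitor], [Panel Container Visitor])
  take Panel:  [Panel Printer Collector object] + [Container Button Frame Printer Focusable Collector object] + [Visitor Node Button Frame Printer Focusable Collector object] + [Panel Container Visitor]
  take Container:  [Printer Collector object] + [Container Button Frame Printer Focusable Collector object] + [Visitor Node Button Frame Printer Focusable Collector object] + [Container Visitor]
  take Visitor:  [Printer Collector object] + [Button Frame Printer Focusable Collector object] + [Visitor Node Button Frame Printer Focusable Collector object] + [Visitor]
  take Node:  [Printer Collector object] + [Button Frame Printer Focusable Collector object] + [Node Button Frame Printer Focusable Collector object]
  take Button:  [Printer Collector object] + [Button Frame Printer Focusable Collector object] + [Button Frame Printer Focusable Collector object]
  take Frame:  [Printer Collector object] + [Frame Printer Focusable Collector object] + [Frame Printer Focusable Collector object]
  take Printer:  [Printer Collector object] + [Printer Focusable Collector object] + [Printer Focusable Collector object]
  take Focusable:  [Collector object] + [Focusable Collector object] + [Focusable Collector object]
  take Collector:  [Collector object] + [Collector object] + [Collector object]
  take object:  [object] + [object] + [object]
MRO: TextBox Panel Container Visitor Node Button Frame Printer Focusable Collector object
save is defined in: Container, Panel. First along the MRO is Panel.

Panel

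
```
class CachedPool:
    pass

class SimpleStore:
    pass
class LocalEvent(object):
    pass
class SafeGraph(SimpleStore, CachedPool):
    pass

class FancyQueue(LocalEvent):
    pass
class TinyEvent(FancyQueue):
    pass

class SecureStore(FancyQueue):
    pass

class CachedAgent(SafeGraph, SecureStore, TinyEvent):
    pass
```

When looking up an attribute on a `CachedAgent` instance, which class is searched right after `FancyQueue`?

L[CachedAgent] = CachedAgent + merge(L[SafeGraph], L[SecureStore], L[TinyEvent], [SafeGraph SecureStore TinyEvent])
  take SafeGraph:  [SafeGraph SimpleStore CachedPool object] + [SecureStore FancyQueue LocalEvent object] + [TinyEvent FancyQueue LocalEvent object] + [SafeGraph SecureStore TinyEvent]
  take SimpleStore:  [SimpleStore CachedPool object] + [SecureStore FancyQueue LocalEvent object] + [TinyEvent FancyQueue LocalEvent object] + [SecureStore TinyEvent]
  take CachedPool:  [CachedPool object] + [SecureStore FancyQueue LocalEvent object] + [TinyEvent FancyQueue LocalEvent object] + [SecureStore TinyEvent]
  take SecureStore:  [object] + [SecureStore FancyQueue LocalEvent object] + [TinyEvent FancyQueue LocalEvent object] + [SecureStore TinyEvent]
  take TinyEvent:  [object] + [FancyQueue LocalEvent object] + [TinyEvent FancyQueue LocalEvent object] + [TinyEvent]
  take FancyQueue:  [object] + [FancyQueue LocalEvent object] + [FancyQueue LocalEvent object]
  take LocalEvent:  [object] + [LocalEvent object] + [LocalEvent object]
  take object:  [object] + [object] + [object]
MRO: CachedAgent SafeGraph SimpleStore CachedPool SecureStore TinyEvent FancyQueue LocalEvent object
FancyQueue is at position 6; next is LocalEvent.

LocalEvent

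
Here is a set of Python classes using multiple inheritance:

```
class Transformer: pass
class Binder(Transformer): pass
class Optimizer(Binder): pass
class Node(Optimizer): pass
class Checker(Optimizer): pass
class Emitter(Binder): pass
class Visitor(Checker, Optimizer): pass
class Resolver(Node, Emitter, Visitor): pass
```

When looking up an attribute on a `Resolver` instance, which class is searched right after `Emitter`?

L[Resolver] = Resolver + merge(L[Node], L[Emitter], L[Visitor], [Node Emitter Visitor])
  take Node:  [Node Optimizer Binder Transformer object] + [Emitter Binder Transformer object] + [Visitor Checker Optimizer Binder Transformer object] + [Node Emitter Visitor]
  take Emitter:  [Optimizer Binder Transformer object] + [Emitter Binder Transformer object] + [Visitor Checker Optimizer Binder Transformer object] + [Emitter Visitor]
  take Visitor:  [Optimizer Binder Transformer object] + [Binder Transformer object] + [Visitor Checker Optimizer Binder Transformer object] + [Visitor]
  take Checker:  [Optimizer Binder Transformer object] + [Binder Transformer object] + [Checker Optimizer Binder Transformer object]
  take Optimizer:  [Optimizer Binder Transformer object] + [Binder Transformer object] + [Optimizer Binder Transformer object]
  take Binder:  [Binder Transformer object] + [Binder Transformer object] + [Binder Transformer object]
  take Transformer:  [Transformer object] + [Transformer object] + [Transformer object]
  take object:  [object] + [object] + [object]
MRO: Resolver Node Emitter Visitor Checker Optimizer Binder Transformer object
Emitter is at position 2; next is Visitor.

Visitor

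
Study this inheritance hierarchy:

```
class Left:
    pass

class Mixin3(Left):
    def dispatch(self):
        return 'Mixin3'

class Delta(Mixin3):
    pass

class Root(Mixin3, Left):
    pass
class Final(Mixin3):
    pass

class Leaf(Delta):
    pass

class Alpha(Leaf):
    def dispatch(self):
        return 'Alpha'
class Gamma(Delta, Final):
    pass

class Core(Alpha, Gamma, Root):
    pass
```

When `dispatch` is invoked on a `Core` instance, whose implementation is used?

L[Core] = Core + merge(L[Alpha], L[Gamma], L[Root], [Alpha Gamma Root])
  take Alpha:  [Alpha Leaf Delta Mixin3 Left object] + [Gamma Delta Final Mixin3 Left object] + [Root Mixin3 Left object] + [Alpha Gamma Root]
  take Leaf:  [Leaf Delta Mixin3 Left object] + [Gamma Delta Final Mixin3 Left object] + [Root Mixin3 Left object] + [Gamma Root]
  take Gamma:  [Delta Mixin3 Left object] + [Gamma Delta Final Mixin3 Left object] + [Root Mixin3 Left object] + [Gamma Root]
  take Delta:  [Delta Mixin3 Left object] + [Delta Final Mixin3 Left object] + [Root Mixin3 Left object] + [Root]
  take Final:  [Mixin3 Left object] + [Final Mixin3 Left object] + [Root Mixin3 Left object] + [Root]
  take Root:  [Mixin3 Left object] + [Mixin3 Left object] + [Root Mixin3 Left object] + [Root]
  take Mixin3:  [Mixin3 Left object] + [Mixin3 Left object] + [Mixin3 Left object]
  take Left:  [Left object] + [Left object] + [Left object]
  take object:  [object] + [object] + [object]
MRO: Core Alpha Leaf Gamma Delta Final Root Mixin3 Left object
dispatch is defined in: Alpha, Mixin3. First along the MRO is Alpha.

Alpha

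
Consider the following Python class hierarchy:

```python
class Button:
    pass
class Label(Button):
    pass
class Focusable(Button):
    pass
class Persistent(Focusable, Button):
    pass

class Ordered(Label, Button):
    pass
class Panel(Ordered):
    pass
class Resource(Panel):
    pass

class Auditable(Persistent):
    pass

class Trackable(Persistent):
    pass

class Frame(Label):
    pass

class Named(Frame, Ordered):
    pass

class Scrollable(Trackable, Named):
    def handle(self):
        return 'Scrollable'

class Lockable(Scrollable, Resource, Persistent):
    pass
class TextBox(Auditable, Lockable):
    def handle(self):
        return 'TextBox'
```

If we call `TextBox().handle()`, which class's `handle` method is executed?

TextBox

L[TextBox] = TextBox + merge(L[Auditable], L[Lockable], [Auditable Lockable])
  take Auditable:  [Auditable Persistent Focusable Button object] + [Lockable Scrollable Trackable Resource Persistent Focusable Named Frame Panel Ordered Label Button object] + [Auditable Lockable]
  take Lockable:  [Persistent Focusable Button object] + [Lockable Scrollable Trackable Resource Persistent Focusable Named Frame Panel Ordered Label Button object] + [Lockable]
  take Scrollable:  [Persistent Focusable Button object] + [Scrollable Trackable Resource Persistent Focusable Named Frame Panel Ordered Label Button object]
  take Trackable:  [Persistent Focusable Button object] + [Trackable Resource Persistent Focusable Named Frame Panel Ordered Label Button object]
  take Resource:  [Persistent Focusable Button object] + [Resource Persistent Focusable Named Frame Panel Ordered Label Button object]
  take Persistent:  [Persistent Focusable Button object] + [Persistent Focusable Named Frame Panel Ordered Label Button object]
  take Focusable:  [Focusable Button object] + [Focusable Named Frame Panel Ordered Label Button object]
  take Named:  [Button object] + [Named Frame Panel Ordered Label Button object]
  take Frame:  [Button object] + [Frame Panel Ordered Label Button object]
  take Panel:  [Button object] + [Panel Ordered Label Button object]
  take Ordered:  [Button object] + [Ordered Label Button object]
  take Label:  [Button object] + [Label Button object]
  take Button:  [Button object] + [Button object]
  take object:  [object] + [object]
MRO: TextBox Auditable Lockable Scrollable Trackable Resource Persistent Focusable Named Frame Panel Ordered Label Button object
handle is defined in: Scrollable, TextBox. First along the MRO is TextBox.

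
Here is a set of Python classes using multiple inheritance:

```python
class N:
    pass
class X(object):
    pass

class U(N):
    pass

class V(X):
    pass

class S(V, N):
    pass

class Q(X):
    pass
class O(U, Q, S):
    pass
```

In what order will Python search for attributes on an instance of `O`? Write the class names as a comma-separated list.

L[O] = O + merge(L[U], L[Q], L[S], [U Q S])
  take U:  [U N object] + [Q X object] + [S V X N object] + [U Q S]
  take Q:  [N object] + [Q X object] + [S V X N object] + [Q S]
  take S:  [N object] + [X object] + [S V X N object] + [S]
  take V:  [N object] + [X object] + [V X N object]
  take X:  [N object] + [X object] + [X N object]
  take N:  [N object] + [object] + [N object]
  take object:  [object] + [object] + [object]

O, U, Q, S, V, X, N, object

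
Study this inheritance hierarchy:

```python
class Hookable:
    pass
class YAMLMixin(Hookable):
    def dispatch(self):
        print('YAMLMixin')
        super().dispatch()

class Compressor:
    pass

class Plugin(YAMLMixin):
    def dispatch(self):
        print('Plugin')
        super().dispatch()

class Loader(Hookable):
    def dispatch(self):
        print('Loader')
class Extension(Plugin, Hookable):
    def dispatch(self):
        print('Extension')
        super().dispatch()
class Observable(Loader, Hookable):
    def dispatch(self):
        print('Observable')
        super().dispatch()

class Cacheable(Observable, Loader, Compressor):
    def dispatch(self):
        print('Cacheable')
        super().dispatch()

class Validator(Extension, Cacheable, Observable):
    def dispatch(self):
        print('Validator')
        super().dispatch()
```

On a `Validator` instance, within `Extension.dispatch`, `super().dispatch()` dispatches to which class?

Plugin

L[Validator] = Validator + merge(L[Extension], L[Cacheable], L[Observable], [Extension Cacheable Observable])
  take Extension:  [Extension Plugin YAMLMixin Hookable object] + [Cacheable Observable Loader Hookable Compressor object] + [Observable Loader Hookable object] + [Extension Cacheable Observable]
  take Plugin:  [Plugin YAMLMixin Hookable object] + [Cacheable Observable Loader Hookable Compressor object] + [Observable Loader Hookable object] + [Cacheable Observable]
  take YAMLMixin:  [YAMLMixin Hookable object] + [Cacheable Observable Loader Hookable Compressor object] + [Observable Loader Hookable object] + [Cacheable Observable]
  take Cacheable:  [Hookable object] + [Cacheable Observable Loader Hookable Compressor object] + [Observable Loader Hookable object] + [Cacheable Observable]
  take Observable:  [Hookable object] + [Observable Loader Hookable Compressor object] + [Observable Loader Hookable object] + [Observable]
  take Loader:  [Hookable object] + [Loader Hookable Compressor object] + [Loader Hookable object]
  take Hookable:  [Hookable object] + [Hookable Compressor object] + [Hookable object]
  take Compressor:  [object] + [Compressor object] + [object]
  take object:  [object] + [object] + [object]
MRO: Validator Extension Plugin YAMLMixin Cacheable Observable Loader Hookable Compressor object
super() in Extension.dispatch on a Validator instance goes to the class after Extension in Validator's MRO: Plugin.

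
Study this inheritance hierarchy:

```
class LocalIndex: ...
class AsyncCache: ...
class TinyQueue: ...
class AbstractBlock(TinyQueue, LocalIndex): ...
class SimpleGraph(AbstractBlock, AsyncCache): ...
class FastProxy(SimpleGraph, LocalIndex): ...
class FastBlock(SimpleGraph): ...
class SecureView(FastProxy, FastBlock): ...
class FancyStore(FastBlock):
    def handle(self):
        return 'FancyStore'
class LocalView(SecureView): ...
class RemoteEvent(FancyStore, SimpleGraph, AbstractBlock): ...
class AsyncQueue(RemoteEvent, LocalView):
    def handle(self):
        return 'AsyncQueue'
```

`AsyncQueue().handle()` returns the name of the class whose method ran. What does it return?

AsyncQueue

L[AsyncQueue] = AsyncQueue + merge(L[RemoteEvent], L[LocalView], [RemoteEvent LocalView])
  take RemoteEvent:  [RemoteEvent FancyStore FastBlock SimpleGraph AbstractBlock TinyQueue LocalIndex AsyncCache object] + [LocalView SecureView FastProxy FastBlock SimpleGraph AbstractBlock TinyQueue LocalIndex AsyncCache object] + [RemoteEvent LocalView]
  take FancyStore:  [FancyStore FastBlock SimpleGraph AbstractBlock TinyQueue LocalIndex AsyncCache object] + [LocalView SecureView FastProxy FastBlock SimpleGraph AbstractBlock TinyQueue LocalIndex AsyncCache object] + [LocalView]
  take LocalView:  [FastBlock SimpleGraph AbstractBlock TinyQueue LocalIndex AsyncCache object] + [LocalView SecureView FastProxy FastBlock SimpleGraph AbstractBlock TinyQueue LocalIndex AsyncCache object] + [LocalView]
  take SecureView:  [FastBlock SimpleGraph AbstractBlock TinyQueue LocalIndex AsyncCache object] + [SecureView FastProxy FastBlock SimpleGraph AbstractBlock TinyQueue LocalIndex AsyncCache object]
  take FastProxy:  [FastBlock SimpleGraph AbstractBlock TinyQueue LocalIndex AsyncCache object] + [FastProxy FastBlock SimpleGraph AbstractBlock TinyQueue LocalIndex AsyncCache object]
  take FastBlock:  [FastBlock SimpleGraph AbstractBlock TinyQueue LocalIndex AsyncCache object] + [FastBlock SimpleGraph AbstractBlock TinyQueue LocalIndex AsyncCache object]
  take SimpleGraph:  [SimpleGraph AbstractBlock TinyQueue LocalIndex AsyncCache object] + [SimpleGraph AbstractBlock TinyQueue LocalIndex AsyncCache object]
  take AbstractBlock:  [AbstractBlock TinyQueue LocalIndex AsyncCache object] + [AbstractBlock TinyQueue LocalIndex AsyncCache object]
  take TinyQueue:  [TinyQueue LocalIndex AsyncCache object] + [TinyQueue LocalIndex AsyncCache object]
  take LocalIndex:  [LocalIndex AsyncCache object] + [LocalIndex AsyncCache object]
  take AsyncCache:  [AsyncCache object] + [AsyncCache object]
  take object:  [object] + [object]
MRO: AsyncQueue RemoteEvent FancyStore LocalView SecureView FastProxy FastBlock SimpleGraph AbstractBlock TinyQueue LocalIndex AsyncCache object
handle is defined in: AsyncQueue, FancyStore. First along the MRO is AsyncQueue.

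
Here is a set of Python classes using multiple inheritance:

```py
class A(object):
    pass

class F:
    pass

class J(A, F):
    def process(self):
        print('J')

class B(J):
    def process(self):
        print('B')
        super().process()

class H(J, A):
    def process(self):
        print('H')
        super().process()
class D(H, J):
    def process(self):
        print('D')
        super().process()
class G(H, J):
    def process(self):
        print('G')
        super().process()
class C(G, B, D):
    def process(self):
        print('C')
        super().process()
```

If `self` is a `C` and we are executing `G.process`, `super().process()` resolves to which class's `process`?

L[C] = C + merge(L[G], L[B], L[D], [G B D])
  take G:  [G H J A F object] + [B J A F object] + [D H J A F object] + [G B D]
  take B:  [H J A F object] + [B J A F object] + [D H J A F object] + [B D]
  take D:  [H J A F object] + [J A F object] + [D H J A F object] + [D]
  take H:  [H J A F object] + [J A F object] + [H J A F object]
  take J:  [J A F object] + [J A F object] + [J A F object]
  take A:  [A F object] + [A F object] + [A F object]
  take F:  [F object] + [F object] + [F object]
  take object:  [object] + [object] + [object]
MRO: C G B D H J A F object
super() in G.process on a C instance goes to the class after G in C's MRO: B.

B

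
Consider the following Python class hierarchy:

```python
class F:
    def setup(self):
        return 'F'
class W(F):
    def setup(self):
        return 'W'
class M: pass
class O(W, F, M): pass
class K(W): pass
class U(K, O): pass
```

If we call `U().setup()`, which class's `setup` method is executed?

L[U] = U + merge(L[K], L[O], [K O])
  take K:  [K W F object] + [O W F M object] + [K O]
  take O:  [W F object] + [O W F M object] + [O]
  take W:  [W F object] + [W F M object]
  take F:  [F object] + [F M object]
  take M:  [object] + [M object]
  take object:  [object] + [object]
MRO: U K O W F M object
setup is defined in: F, W. First along the MRO is W.

W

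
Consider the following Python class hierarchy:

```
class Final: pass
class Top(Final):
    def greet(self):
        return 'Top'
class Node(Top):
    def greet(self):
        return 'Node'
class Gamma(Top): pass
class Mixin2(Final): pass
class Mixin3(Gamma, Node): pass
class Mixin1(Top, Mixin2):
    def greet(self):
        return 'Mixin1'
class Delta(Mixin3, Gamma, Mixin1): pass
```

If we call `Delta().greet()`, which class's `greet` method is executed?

L[Delta] = Delta + merge(L[Mixin3], L[Gamma], L[Mixin1], [Mixin3 Gamma Mixin1])
  take Mixin3:  [Mixin3 Gamma Node Top Final object] + [Gamma Top Final object] + [Mixin1 Top Mixin2 Final object] + [Mixin3 Gamma Mixin1]
  take Gamma:  [Gamma Node Top Final object] + [Gamma Top Final object] + [Mixin1 Top Mixin2 Final object] + [Gamma Mixin1]
  take Node:  [Node Top Final object] + [Top Final object] + [Mixin1 Top Mixin2 Final object] + [Mixin1]
  take Mixin1:  [Top Final object] + [Top Final object] + [Mixin1 Top Mixin2 Final object] + [Mixin1]
  take Top:  [Top Final object] + [Top Final object] + [Top Mixin2 Final object]
  take Mixin2:  [Final object] + [Final object] + [Mixin2 Final object]
  take Final:  [Final object] + [Final object] + [Final object]
  take object:  [object] + [object] + [object]
MRO: Delta Mixin3 Gamma Node Mixin1 Top Mixin2 Final object
greet is defined in: Mixin1, Node, Top. First along the MRO is Node.

Node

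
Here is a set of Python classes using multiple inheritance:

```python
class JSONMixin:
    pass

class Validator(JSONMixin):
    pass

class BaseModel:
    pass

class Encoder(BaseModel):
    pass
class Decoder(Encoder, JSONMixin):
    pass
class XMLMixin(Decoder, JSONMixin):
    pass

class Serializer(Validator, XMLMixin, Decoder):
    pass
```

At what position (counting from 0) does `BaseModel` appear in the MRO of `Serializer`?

5

L[Serializer] = Serializer + merge(L[Validator], L[XMLMixin], L[Decoder], [Validator XMLMixin Decoder])
  take Validator:  [Validator JSONMixin object] + [XMLMixin Decoder Encoder BaseModel JSONMixin object] + [Decoder Encoder BaseModel JSONMixin object] + [Validator XMLMixin Decoder]
  take XMLMixin:  [JSONMixin object] + [XMLMixin Decoder Encoder BaseModel JSONMixin object] + [Decoder Encoder BaseModel JSONMixin object] + [XMLMixin Decoder]
  take Decoder:  [JSONMixin object] + [Decoder Encoder BaseModel JSONMixin object] + [Decoder Encoder BaseModel JSONMixin object] + [Decoder]
  take Encoder:  [JSONMixin object] + [Encoder BaseModel JSONMixin object] + [Encoder BaseModel JSONMixin object]
  take BaseModel:  [JSONMixin object] + [BaseModel JSONMixin object] + [BaseModel JSONMixin object]
  take JSONMixin:  [JSONMixin object] + [JSONMixin object] + [JSONMixin object]
  take object:  [object] + [object] + [object]
MRO: Serializer Validator XMLMixin Decoder Encoder BaseModel JSONMixin object
BaseModel sits at index 5.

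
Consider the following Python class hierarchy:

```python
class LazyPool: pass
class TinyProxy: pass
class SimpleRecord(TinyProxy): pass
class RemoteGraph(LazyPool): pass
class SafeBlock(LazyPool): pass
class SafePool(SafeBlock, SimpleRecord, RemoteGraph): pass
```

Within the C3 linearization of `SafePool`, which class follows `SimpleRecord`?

L[SafePool] = SafePool + merge(L[SafeBlock], L[SimpleRecord], L[RemoteGraph], [SafeBlock SimpleRecord RemoteGraph])
  take SafeBlock:  [SafeBlock LazyPool object] + [SimpleRecord TinyProxy object] + [RemoteGraph LazyPool object] + [SafeBlock SimpleRecord RemoteGraph]
  take SimpleRecord:  [LazyPool object] + [SimpleRecord TinyProxy object] + [RemoteGraph LazyPool object] + [SimpleRecord RemoteGraph]
  take TinyProxy:  [LazyPool object] + [TinyProxy object] + [RemoteGraph LazyPool object] + [RemoteGraph]
  take RemoteGraph:  [LazyPool object] + [object] + [RemoteGraph LazyPool object] + [RemoteGraph]
  take LazyPool:  [LazyPool object] + [object] + [LazyPool object]
  take object:  [object] + [object] + [object]
MRO: SafePool SafeBlock SimpleRecord TinyProxy RemoteGraph LazyPool object
SimpleRecord is at position 2; next is TinyProxy.

TinyProxy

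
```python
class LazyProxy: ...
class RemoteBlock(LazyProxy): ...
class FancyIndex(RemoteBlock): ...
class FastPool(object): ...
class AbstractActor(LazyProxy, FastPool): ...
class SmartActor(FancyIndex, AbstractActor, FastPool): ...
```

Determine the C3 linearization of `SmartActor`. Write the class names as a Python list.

[SmartActor, FancyIndex, RemoteBlock, AbstractActor, LazyProxy, FastPool, object]

L[SmartActor] = SmartActor + merge(L[FancyIndex], L[AbstractActor], L[FastPool], [FancyIndex AbstractActor FastPool])
  take FancyIndex:  [FancyIndex RemoteBlock LazyProxy object] + [AbstractActor LazyProxy FastPool object] + [FastPool object] + [FancyIndex AbstractActor FastPool]
  take RemoteBlock:  [RemoteBlock LazyProxy object] + [AbstractActor LazyProxy FastPool object] + [FastPool object] + [AbstractActor FastPool]
  take AbstractActor:  [LazyProxy object] + [AbstractActor LazyProxy FastPool object] + [FastPool object] + [AbstractActor FastPool]
  take LazyProxy:  [LazyProxy object] + [LazyProxy FastPool object] + [FastPool object] + [FastPool]
  take FastPool:  [object] + [FastPool object] + [FastPool object] + [FastPool]
  take object:  [object] + [object] + [object]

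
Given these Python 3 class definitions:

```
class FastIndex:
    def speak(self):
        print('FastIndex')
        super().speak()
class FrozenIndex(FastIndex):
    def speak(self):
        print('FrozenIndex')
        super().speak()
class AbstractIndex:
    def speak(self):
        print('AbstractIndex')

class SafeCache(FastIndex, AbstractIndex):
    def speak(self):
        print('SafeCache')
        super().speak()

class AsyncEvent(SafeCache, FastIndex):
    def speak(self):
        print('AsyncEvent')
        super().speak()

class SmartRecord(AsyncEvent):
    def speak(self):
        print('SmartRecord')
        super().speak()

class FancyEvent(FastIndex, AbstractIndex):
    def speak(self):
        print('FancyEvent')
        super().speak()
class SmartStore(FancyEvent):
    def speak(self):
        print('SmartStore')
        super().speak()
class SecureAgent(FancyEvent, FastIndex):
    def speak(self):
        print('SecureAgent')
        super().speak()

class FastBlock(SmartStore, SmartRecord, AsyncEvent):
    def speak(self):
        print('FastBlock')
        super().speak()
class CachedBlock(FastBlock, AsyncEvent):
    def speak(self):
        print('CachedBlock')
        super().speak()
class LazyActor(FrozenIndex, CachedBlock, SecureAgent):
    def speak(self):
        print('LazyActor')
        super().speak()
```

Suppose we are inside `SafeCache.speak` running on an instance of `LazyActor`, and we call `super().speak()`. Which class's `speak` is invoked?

L[LazyActor] = LazyActor + merge(L[FrozenIndex], L[CachedBlock], L[SecureAgent], [FrozenIndex CachedBlock SecureAgent])
  take FrozenIndex:  [FrozenIndex FastIndex object] + [CachedBlock FastBlock SmartStore FancyEvent SmartRecord AsyncEvent SafeCache FastIndex AbstractIndex object] + [SecureAgent FancyEvent FastIndex AbstractIndex object] + [FrozenIndex CachedBlock SecureAgent]
  take CachedBlock:  [FastIndex object] + [CachedBlock FastBlock SmartStore FancyEvent SmartRecord AsyncEvent SafeCache FastIndex AbstractIndex object] + [SecureAgent FancyEvent FastIndex AbstractIndex object] + [CachedBlock SecureAgent]
  take FastBlock:  [FastIndex object] + [FastBlock SmartStore FancyEvent SmartRecord AsyncEvent SafeCache FastIndex AbstractIndex object] + [SecureAgent FancyEvent FastIndex AbstractIndex object] + [SecureAgent]
  take SmartStore:  [FastIndex object] + [SmartStore FancyEvent SmartRecord AsyncEvent SafeCache FastIndex AbstractIndex object] + [SecureAgent FancyEvent FastIndex AbstractIndex object] + [SecureAgent]
  take SecureAgent:  [FastIndex object] + [FancyEvent SmartRecord AsyncEvent SafeCache FastIndex AbstractIndex object] + [SecureAgent FancyEvent FastIndex AbstractIndex object] + [SecureAgent]
  take FancyEvent:  [FastIndex object] + [FancyEvent SmartRecord AsyncEvent SafeCache FastIndex AbstractIndex object] + [FancyEvent FastIndex AbstractIndex object]
  take SmartRecord:  [FastIndex object] + [SmartRecord AsyncEvent SafeCache FastIndex AbstractIndex object] + [FastIndex AbstractIndex object]
  take AsyncEvent:  [FastIndex object] + [AsyncEvent SafeCache FastIndex AbstractIndex object] + [FastIndex AbstractIndex object]
  take SafeCache:  [FastIndex object] + [SafeCache FastIndex AbstractIndex object] + [FastIndex AbstractIndex object]
  take FastIndex:  [FastIndex object] + [FastIndex AbstractIndex object] + [FastIndex AbstractIndex object]
  take AbstractIndex:  [object] + [AbstractIndex object] + [AbstractIndex object]
  take object:  [object] + [object] + [object]
MRO: LazyActor FrozenIndex CachedBlock FastBlock SmartStore SecureAgent FancyEvent SmartRecord AsyncEvent SafeCache FastIndex AbstractIndex object
super() in SafeCache.speak on a LazyActor instance goes to the class after SafeCache in LazyActor's MRO: FastIndex.

FastIndex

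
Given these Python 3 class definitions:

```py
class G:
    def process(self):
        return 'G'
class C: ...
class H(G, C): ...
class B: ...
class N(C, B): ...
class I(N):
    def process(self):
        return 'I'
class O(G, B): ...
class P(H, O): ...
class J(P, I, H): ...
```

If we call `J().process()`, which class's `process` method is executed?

I

L[J] = J + merge(L[P], L[I], L[H], [P I H])
  take P:  [P H O G C B object] + [I N C B object] + [H G C object] + [P I H]
  take I:  [H O G C B object] + [I N C B object] + [H G C object] + [I H]
  take H:  [H O G C B object] + [N C B object] + [H G C object] + [H]
  take O:  [O G C B object] + [N C B object] + [G C object]
  take G:  [G C B object] + [N C B object] + [G C object]
  take N:  [C B object] + [N C B object] + [C object]
  take C:  [C B object] + [C B object] + [C object]
  take B:  [B object] + [B object] + [object]
  take object:  [object] + [object] + [object]
MRO: J P I H O G N C B object
process is defined in: G, I. First along the MRO is I.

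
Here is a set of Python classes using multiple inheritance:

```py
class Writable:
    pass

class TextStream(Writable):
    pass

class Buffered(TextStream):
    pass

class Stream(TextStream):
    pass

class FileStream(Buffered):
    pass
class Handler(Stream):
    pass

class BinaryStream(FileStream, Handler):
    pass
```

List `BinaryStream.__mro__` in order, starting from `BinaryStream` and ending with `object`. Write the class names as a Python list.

[BinaryStream, FileStream, Buffered, Handler, Stream, TextStream, Writable, object]

L[BinaryStream] = BinaryStream + merge(L[FileStream], L[Handler], [FileStream Handler])
  take FileStream:  [FileStream Buffered TextStream Writable object] + [Handler Stream TextStream Writable object] + [FileStream Handler]
  take Buffered:  [Buffered TextStream Writable object] + [Handler Stream TextStream Writable object] + [Handler]
  take Handler:  [TextStream Writable object] + [Handler Stream TextStream Writable object] + [Handler]
  take Stream:  [TextStream Writable object] + [Stream TextStream Writable object]
  take TextStream:  [TextStream Writable object] + [TextStream Writable object]
  take Writable:  [Writable object] + [Writable object]
  take object:  [object] + [object]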